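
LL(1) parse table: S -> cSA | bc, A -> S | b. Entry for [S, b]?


For [S, b]: 'b' ∈ FIRST(bc)
Entry: S -> bc


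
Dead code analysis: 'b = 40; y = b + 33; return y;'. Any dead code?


b is read by y's definition; y is returned
No dead code


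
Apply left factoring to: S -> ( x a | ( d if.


Common prefix: '('
Factored: S -> ( S', S' -> x a | d if


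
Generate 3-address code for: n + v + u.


Break into single-operator statements:
t1 = n + v
t2 = t1 + u


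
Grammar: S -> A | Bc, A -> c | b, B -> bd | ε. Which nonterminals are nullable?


A nonterminal is nullable iff some alternative derives ε (directly, or every symbol in it is nullable)
Nullable: {B}


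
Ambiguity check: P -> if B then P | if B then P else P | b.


dangling else: 'if B then if B then b else b' parses two ways
Ambiguous


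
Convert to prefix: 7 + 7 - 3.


left-to-right (same/higher precedence on left): tree is (- (+ 7 7) 3)
Prefix: - + 7 7 3


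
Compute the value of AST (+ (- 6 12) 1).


Evaluate inner: (- 6 12) = -6
Evaluate root: (+ -6 1) = -5
Result: -5


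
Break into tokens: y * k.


Scan left to right, longest-match per lexeme
Tokens: ID(y), OP(*), ID(k)


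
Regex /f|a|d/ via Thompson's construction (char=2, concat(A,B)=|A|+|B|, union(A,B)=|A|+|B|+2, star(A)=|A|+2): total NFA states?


Syntax tree has 3 char leaf(s), 2 union(s), 0 star(s)
chars contribute 3×2 = 6; each union adds +2; each star adds +2
Total: 6 + 4 + 0 = 10 states


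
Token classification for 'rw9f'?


Pattern: letter/underscore followed by alphanumerics, not a keyword
Type: IDENTIFIER


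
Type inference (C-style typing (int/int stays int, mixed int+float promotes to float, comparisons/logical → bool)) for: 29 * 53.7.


Operand types: int * float
Rule: mixed int/float promotes to float; int/int stays int
Result type: float


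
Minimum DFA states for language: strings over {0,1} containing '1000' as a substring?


KMP-style automaton: 4 progress states + 1 absorbing accept = 5
Minimal DFA: 5 states


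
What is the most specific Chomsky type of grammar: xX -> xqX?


LHS has context (more than one symbol) and |LHS| ≤ |RHS|
Classification: Type 1 (Context-Sensitive)


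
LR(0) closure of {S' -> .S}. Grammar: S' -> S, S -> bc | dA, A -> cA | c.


Start: S' -> .S
For each item with dot before a nonterminal B, add B -> .γ for every B-production
Closure: [S' -> .S, S -> .bc, S -> .dA]


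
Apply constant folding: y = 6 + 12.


6 + 12 = 18 at compile time
Optimized: y = 18


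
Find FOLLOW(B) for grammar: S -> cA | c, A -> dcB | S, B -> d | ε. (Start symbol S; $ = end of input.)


$ ∈ FOLLOW(S). For each A -> αBβ: add FIRST(β)\{ε} to FOLLOW(B); if β nullable, add FOLLOW(A).
FOLLOW(B) = {$}


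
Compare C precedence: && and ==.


'==' is equality (level 6); '&&' is logical AND (level 2)
Higher level binds tighter
'==' has higher precedence than '&&'


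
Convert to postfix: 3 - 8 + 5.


Left to right (same or higher precedence on left)
Postfix: 3 8 - 5 +


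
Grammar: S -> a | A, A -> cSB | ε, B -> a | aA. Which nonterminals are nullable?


A nonterminal is nullable iff some alternative derives ε (directly, or every symbol in it is nullable)
Nullable: {A, S}


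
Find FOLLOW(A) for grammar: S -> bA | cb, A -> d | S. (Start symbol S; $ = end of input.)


$ ∈ FOLLOW(S). For each A -> αBβ: add FIRST(β)\{ε} to FOLLOW(B); if β nullable, add FOLLOW(A).
FOLLOW(A) = {$}


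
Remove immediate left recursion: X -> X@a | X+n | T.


Left-recursive alternatives: X@a, X+n; non-recursive: T
Introduce X': X -> TX', X' -> @aX' | +nX' | ε


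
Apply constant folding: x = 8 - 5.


8 - 5 = 3 at compile time
Optimized: x = 3


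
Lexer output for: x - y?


Scan left to right, longest-match per lexeme
Tokens: ID(x), OP(-), ID(y)


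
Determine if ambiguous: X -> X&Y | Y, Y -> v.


precedence layered via separate nonterminal Y: deterministic
Unambiguous


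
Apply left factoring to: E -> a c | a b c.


Common prefix: 'a'
Factored: E -> a E', E' -> c | b c


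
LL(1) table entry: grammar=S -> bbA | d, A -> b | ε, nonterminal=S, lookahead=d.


For [S, d]: 'd' ∈ FIRST(d)
Entry: S -> d


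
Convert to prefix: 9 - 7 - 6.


left-to-right (same/higher precedence on left): tree is (- (- 9 7) 6)
Prefix: - - 9 7 6


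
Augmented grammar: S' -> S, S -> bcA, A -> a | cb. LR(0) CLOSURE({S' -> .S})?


Start: S' -> .S
For each item with dot before a nonterminal B, add B -> .γ for every B-production
Closure: [S' -> .S, S -> .bcA]


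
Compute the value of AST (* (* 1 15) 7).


Evaluate inner: (* 1 15) = 15
Evaluate root: (* 15 7) = 105
Result: 105


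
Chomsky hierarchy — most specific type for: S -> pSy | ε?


Single nonterminal LHS, but p^n y^n is not regular
Classification: Type 2 (Context-Free)


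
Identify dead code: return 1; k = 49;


statement follows a return and is unreachable
Dead: 'k = 49'


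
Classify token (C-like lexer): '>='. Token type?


Pattern: operator symbol
Type: OPERATOR


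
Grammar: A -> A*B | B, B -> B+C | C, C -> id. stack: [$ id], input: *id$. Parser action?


'id' on top is the handle for C -> id
Action: reduce (C -> id)


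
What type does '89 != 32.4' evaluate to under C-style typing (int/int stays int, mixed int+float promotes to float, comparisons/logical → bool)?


Operand types: int != float
Rule: comparison yields bool
Result type: bool


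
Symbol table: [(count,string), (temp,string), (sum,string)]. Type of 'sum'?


Lookup 'sum' → type string


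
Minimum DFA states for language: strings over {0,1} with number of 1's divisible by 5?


Track (count of 1) mod 5: states 0..4, accept at 0
Minimal DFA: 5 states


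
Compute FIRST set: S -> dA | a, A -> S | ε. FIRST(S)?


Per alternative of S: FIRST(dA) = {d}; FIRST(a) = {a}
FIRST(S) = {a, d}


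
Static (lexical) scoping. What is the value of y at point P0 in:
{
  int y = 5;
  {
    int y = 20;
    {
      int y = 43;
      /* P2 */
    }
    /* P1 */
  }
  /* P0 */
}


y declared in the same block as P0
y = 5


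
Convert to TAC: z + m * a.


Break into single-operator statements:
t1 = m * a
t2 = z + t1


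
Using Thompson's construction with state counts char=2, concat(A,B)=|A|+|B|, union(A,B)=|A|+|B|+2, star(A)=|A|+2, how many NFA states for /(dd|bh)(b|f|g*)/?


Syntax tree has 7 char leaf(s), 3 union(s), 1 star(s)
chars contribute 7×2 = 14; each union adds +2; each star adds +2
Total: 14 + 6 + 2 = 22 states


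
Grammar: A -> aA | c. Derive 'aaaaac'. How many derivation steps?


Derivation: A => aA => aaA => aaaA => aaaaA => aaaaaA => aaaaac
Steps: 6


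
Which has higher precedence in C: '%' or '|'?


'%' is multiplicative (level 10); '|' is bitwise OR (level 3)
Higher level binds tighter
'%' has higher precedence than '|'


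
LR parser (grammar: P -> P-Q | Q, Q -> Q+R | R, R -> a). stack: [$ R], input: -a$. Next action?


'R' (not preceded by Q+) is the handle for Q -> R
Action: reduce (Q -> R)


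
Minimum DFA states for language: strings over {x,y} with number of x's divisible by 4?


Track (count of x) mod 4: states 0..3, accept at 0
Minimal DFA: 4 states


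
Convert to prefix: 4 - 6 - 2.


left-to-right (same/higher precedence on left): tree is (- (- 4 6) 2)
Prefix: - - 4 6 2


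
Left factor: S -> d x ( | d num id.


Common prefix: 'd'
Factored: S -> d S', S' -> x ( | num id


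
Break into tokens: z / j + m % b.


Scan left to right, longest-match per lexeme
Tokens: ID(z), OP(/), ID(j), OP(+), ID(m), OP(%), ID(b)


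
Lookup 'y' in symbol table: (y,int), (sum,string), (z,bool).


Lookup 'y' → type int


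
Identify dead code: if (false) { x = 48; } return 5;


condition is constant false, so the whole block is unreachable
Dead: 'if (false) { x = 48; }'


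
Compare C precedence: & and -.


'-' is additive (level 9); '&' is bitwise AND (level 5)
Higher level binds tighter
'-' has higher precedence than '&'


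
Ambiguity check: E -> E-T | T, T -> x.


precedence layered via separate nonterminal T: deterministic
Unambiguous


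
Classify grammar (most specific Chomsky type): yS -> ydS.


LHS has context (more than one symbol) and |LHS| ≤ |RHS|
Classification: Type 1 (Context-Sensitive)


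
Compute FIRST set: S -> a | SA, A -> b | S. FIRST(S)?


Per alternative of S: FIRST(a) = {a}; FIRST(SA) = {a}
FIRST(S) = {a}


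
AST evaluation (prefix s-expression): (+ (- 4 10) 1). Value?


Evaluate inner: (- 4 10) = -6
Evaluate root: (+ -6 1) = -5
Result: -5


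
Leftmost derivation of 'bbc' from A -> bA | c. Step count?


Derivation: A => bA => bbA => bbc
Steps: 3


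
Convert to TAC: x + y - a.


Break into single-operator statements:
t1 = x + y
t2 = t1 - a


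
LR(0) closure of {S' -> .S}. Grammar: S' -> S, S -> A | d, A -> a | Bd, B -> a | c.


Start: S' -> .S
For each item with dot before a nonterminal B, add B -> .γ for every B-production
Closure: [S' -> .S, S -> .A, S -> .d, A -> .a, A -> .Bd, B -> .a, B -> .c]


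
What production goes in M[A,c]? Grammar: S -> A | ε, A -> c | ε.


For [A, c]: 'c' ∈ FIRST(c)
Entry: A -> c


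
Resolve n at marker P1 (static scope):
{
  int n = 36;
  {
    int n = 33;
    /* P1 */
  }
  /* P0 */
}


n declared in the same block as P1
n = 33


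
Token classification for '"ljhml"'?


Pattern: double-quoted sequence
Type: STRING_LITERAL


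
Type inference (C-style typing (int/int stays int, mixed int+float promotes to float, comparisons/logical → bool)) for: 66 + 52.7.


Operand types: int + float
Rule: mixed int/float promotes to float; int/int stays int
Result type: float


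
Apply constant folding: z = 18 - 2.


18 - 2 = 16 at compile time
Optimized: z = 16


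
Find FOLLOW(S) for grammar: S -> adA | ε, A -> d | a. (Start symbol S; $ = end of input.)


$ ∈ FOLLOW(S). For each A -> αBβ: add FIRST(β)\{ε} to FOLLOW(B); if β nullable, add FOLLOW(A).
FOLLOW(S) = {$}


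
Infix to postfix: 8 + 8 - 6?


Left to right (same or higher precedence on left)
Postfix: 8 8 + 6 -


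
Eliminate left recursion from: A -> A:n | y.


Left-recursive alternatives: A:n; non-recursive: y
Introduce A': A -> yA', A' -> :nA' | ε


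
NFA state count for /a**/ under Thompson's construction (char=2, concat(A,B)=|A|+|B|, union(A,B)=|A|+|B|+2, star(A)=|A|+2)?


Syntax tree has 1 char leaf(s), 0 union(s), 2 star(s)
chars contribute 1×2 = 2; each union adds +2; each star adds +2
Total: 2 + 0 + 4 = 6 states


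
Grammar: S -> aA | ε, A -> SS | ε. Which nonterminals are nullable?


A nonterminal is nullable iff some alternative derives ε (directly, or every symbol in it is nullable)
Nullable: {A, S}


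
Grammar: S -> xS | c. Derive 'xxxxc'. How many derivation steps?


Derivation: S => xS => xxS => xxxS => xxxxS => xxxxc
Steps: 5


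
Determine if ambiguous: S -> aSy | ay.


balanced a^n…y^n: each string has a unique parse
Unambiguous


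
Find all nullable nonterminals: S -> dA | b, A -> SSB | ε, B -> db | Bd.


A nonterminal is nullable iff some alternative derives ε (directly, or every symbol in it is nullable)
Nullable: {A}


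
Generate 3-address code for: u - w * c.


Break into single-operator statements:
t1 = w * c
t2 = u - t1


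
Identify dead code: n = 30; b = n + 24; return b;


n is read by b's definition; b is returned
No dead code


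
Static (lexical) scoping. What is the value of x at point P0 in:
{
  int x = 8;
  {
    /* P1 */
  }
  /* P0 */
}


x declared in the same block as P0
x = 8


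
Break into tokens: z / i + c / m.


Scan left to right, longest-match per lexeme
Tokens: ID(z), OP(/), ID(i), OP(+), ID(c), OP(/), ID(m)


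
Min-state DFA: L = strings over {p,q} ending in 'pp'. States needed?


Track the longest suffix of input matching a prefix of 'pp': 3 classes (prefixes of length 0..2)
Minimal DFA: 3 states


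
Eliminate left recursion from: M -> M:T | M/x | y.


Left-recursive alternatives: M:T, M/x; non-recursive: y
Introduce M': M -> yM', M' -> :TM' | /xM' | ε


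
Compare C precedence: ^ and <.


'<' is relational (level 7); '^' is bitwise XOR (level 4)
Higher level binds tighter
'<' has higher precedence than '^'


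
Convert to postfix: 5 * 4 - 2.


Left to right (same or higher precedence on left)
Postfix: 5 4 * 2 -


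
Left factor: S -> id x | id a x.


Common prefix: 'id'
Factored: S -> id S', S' -> x | a x


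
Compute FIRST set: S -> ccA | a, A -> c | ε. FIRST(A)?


Per alternative of A: FIRST(c) = {c}; FIRST(ε) = {ε}
FIRST(A) = {c, ε}


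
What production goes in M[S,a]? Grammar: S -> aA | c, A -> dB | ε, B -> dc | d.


For [S, a]: 'a' ∈ FIRST(aA)
Entry: S -> aA


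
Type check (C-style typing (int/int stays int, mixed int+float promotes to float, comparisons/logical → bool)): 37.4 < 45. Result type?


Operand types: float < int
Rule: comparison yields bool
Result type: bool


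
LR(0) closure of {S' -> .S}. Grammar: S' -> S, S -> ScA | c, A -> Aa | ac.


Start: S' -> .S
For each item with dot before a nonterminal B, add B -> .γ for every B-production
Closure: [S' -> .S, S -> .ScA, S -> .c]


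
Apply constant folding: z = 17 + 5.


17 + 5 = 22 at compile time
Optimized: z = 22


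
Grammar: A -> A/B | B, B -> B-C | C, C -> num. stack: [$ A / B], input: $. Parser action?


handle 'A/B' on top; lookahead ∈ FOLLOW(A) = {/, $}
Action: reduce (A -> A/B)


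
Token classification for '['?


Pattern: delimiter/punctuation
Type: PUNCTUATION


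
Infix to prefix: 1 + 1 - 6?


left-to-right (same/higher precedence on left): tree is (- (+ 1 1) 6)
Prefix: - + 1 1 6


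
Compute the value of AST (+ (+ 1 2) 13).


Evaluate inner: (+ 1 2) = 3
Evaluate root: (+ 3 13) = 16
Result: 16


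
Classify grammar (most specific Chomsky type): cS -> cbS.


LHS has context (more than one symbol) and |LHS| ≤ |RHS|
Classification: Type 1 (Context-Sensitive)


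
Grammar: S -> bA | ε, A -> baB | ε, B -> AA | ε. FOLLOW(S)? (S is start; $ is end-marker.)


$ ∈ FOLLOW(S). For each A -> αBβ: add FIRST(β)\{ε} to FOLLOW(B); if β nullable, add FOLLOW(A).
FOLLOW(S) = {$}


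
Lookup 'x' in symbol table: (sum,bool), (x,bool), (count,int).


Lookup 'x' → type bool


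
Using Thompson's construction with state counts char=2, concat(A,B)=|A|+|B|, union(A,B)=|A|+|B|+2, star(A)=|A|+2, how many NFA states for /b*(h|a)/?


Syntax tree has 3 char leaf(s), 1 union(s), 1 star(s)
chars contribute 3×2 = 6; each union adds +2; each star adds +2
Total: 6 + 2 + 2 = 10 states


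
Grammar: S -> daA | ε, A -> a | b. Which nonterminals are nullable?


A nonterminal is nullable iff some alternative derives ε (directly, or every symbol in it is nullable)
Nullable: {S}


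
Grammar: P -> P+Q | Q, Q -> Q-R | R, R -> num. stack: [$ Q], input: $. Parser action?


lookahead ∉ {-} so Q won't extend; reduce P -> Q
Action: reduce (P -> Q)


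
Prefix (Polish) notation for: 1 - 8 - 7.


left-to-right (same/higher precedence on left): tree is (- (- 1 8) 7)
Prefix: - - 1 8 7


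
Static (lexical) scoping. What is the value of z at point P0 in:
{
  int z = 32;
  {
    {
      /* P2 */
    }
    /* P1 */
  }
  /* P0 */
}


z declared in the same block as P0
z = 32


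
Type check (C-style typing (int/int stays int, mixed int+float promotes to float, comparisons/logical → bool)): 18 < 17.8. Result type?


Operand types: int < float
Rule: comparison yields bool
Result type: bool


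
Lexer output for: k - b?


Scan left to right, longest-match per lexeme
Tokens: ID(k), OP(-), ID(b)


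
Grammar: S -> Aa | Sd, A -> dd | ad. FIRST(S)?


Per alternative of S: FIRST(Aa) = {a, d}; FIRST(Sd) = {a, d}
FIRST(S) = {a, d}


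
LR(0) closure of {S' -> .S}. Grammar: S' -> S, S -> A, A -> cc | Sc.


Start: S' -> .S
For each item with dot before a nonterminal B, add B -> .γ for every B-production
Closure: [S' -> .S, S -> .A, A -> .cc, A -> .Sc]


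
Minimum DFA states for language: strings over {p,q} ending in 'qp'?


Track the longest suffix of input matching a prefix of 'qp': 3 classes (prefixes of length 0..2)
Minimal DFA: 3 states


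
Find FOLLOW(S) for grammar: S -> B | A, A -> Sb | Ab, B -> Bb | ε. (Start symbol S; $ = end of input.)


$ ∈ FOLLOW(S). For each A -> αBβ: add FIRST(β)\{ε} to FOLLOW(B); if β nullable, add FOLLOW(A).
FOLLOW(S) = {$, b}


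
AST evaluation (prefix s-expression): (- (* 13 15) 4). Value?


Evaluate inner: (* 13 15) = 195
Evaluate root: (- 195 4) = 191
Result: 191


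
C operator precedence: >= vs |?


'>=' is relational (level 7); '|' is bitwise OR (level 3)
Higher level binds tighter
'>=' has higher precedence than '|'


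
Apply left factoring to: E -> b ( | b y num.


Common prefix: 'b'
Factored: E -> b E', E' -> ( | y num


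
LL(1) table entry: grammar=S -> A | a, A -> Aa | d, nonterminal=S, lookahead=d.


For [S, d]: 'd' ∈ FIRST(A)
Entry: S -> A


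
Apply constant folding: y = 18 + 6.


18 + 6 = 24 at compile time
Optimized: y = 24


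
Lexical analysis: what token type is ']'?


Pattern: delimiter/punctuation
Type: PUNCTUATION


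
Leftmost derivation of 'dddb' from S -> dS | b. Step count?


Derivation: S => dS => ddS => dddS => dddb
Steps: 4


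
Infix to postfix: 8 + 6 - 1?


Left to right (same or higher precedence on left)
Postfix: 8 6 + 1 -


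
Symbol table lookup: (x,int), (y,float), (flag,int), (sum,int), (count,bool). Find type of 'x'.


Lookup 'x' → type int


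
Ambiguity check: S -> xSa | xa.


balanced x^n…a^n: each string has a unique parse
Unambiguous


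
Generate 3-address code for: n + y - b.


Break into single-operator statements:
t1 = n + y
t2 = t1 - b


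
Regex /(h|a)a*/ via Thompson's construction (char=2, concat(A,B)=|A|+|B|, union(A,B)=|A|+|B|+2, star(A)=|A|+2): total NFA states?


Syntax tree has 3 char leaf(s), 1 union(s), 1 star(s)
chars contribute 3×2 = 6; each union adds +2; each star adds +2
Total: 6 + 2 + 2 = 10 states


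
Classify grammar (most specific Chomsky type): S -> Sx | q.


Left-linear: every RHS is a terminal or one nonterminal followed by a terminal
Classification: Type 3 (Regular)


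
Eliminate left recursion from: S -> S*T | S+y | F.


Left-recursive alternatives: S*T, S+y; non-recursive: F
Introduce S': S -> FS', S' -> *TS' | +yS' | ε


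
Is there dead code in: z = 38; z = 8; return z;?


first assignment to z is overwritten before any read
Dead: 'z = 38'


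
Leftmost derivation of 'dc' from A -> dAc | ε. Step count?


Derivation: A => dAc => dc
Steps: 2


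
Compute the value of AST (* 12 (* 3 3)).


Evaluate inner: (* 3 3) = 9
Evaluate root: (* 12 9) = 108
Result: 108


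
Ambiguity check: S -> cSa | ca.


balanced c^n…a^n: each string has a unique parse
Unambiguous


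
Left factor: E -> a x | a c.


Common prefix: 'a'
Factored: E -> a E', E' -> x | c


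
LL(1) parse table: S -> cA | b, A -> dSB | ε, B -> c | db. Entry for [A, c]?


For [A, c]: ε is nullable and 'c' ∈ FOLLOW(A)
Entry: A -> ε


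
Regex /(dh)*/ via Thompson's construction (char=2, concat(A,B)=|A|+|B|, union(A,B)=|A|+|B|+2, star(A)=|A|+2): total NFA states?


Syntax tree has 2 char leaf(s), 0 union(s), 1 star(s)
chars contribute 2×2 = 4; each union adds +2; each star adds +2
Total: 4 + 0 + 2 = 6 states


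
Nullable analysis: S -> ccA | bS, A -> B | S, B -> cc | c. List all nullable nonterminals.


A nonterminal is nullable iff some alternative derives ε (directly, or every symbol in it is nullable)
Nullable: {}


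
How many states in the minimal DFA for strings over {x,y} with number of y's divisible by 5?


Track (count of y) mod 5: states 0..4, accept at 0
Minimal DFA: 5 states


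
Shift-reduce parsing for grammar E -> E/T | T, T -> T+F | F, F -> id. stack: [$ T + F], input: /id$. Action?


handle 'T+F' on top
Action: reduce (T -> T+F)


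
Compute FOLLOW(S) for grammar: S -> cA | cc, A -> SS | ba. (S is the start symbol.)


$ ∈ FOLLOW(S). For each A -> αBβ: add FIRST(β)\{ε} to FOLLOW(B); if β nullable, add FOLLOW(A).
FOLLOW(S) = {$, c}


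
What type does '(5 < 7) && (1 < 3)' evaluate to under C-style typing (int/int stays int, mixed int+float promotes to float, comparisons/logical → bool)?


Operand types: bool && bool
Rule: logical operators take bool operands and yield bool
Result type: bool


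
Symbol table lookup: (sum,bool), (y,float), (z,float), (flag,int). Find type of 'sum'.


Lookup 'sum' → type bool


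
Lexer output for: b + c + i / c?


Scan left to right, longest-match per lexeme
Tokens: ID(b), OP(+), ID(c), OP(+), ID(i), OP(/), ID(c)


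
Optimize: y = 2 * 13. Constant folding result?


2 * 13 = 26 at compile time
Optimized: y = 26


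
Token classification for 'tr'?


Pattern: letter/underscore followed by alphanumerics, not a keyword
Type: IDENTIFIER


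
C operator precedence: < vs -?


'-' is additive (level 9); '<' is relational (level 7)
Higher level binds tighter
'-' has higher precedence than '<'


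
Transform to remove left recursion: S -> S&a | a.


Left-recursive alternatives: S&a; non-recursive: a
Introduce S': S -> aS', S' -> &aS' | ε


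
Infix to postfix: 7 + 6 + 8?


Left to right (same or higher precedence on left)
Postfix: 7 6 + 8 +


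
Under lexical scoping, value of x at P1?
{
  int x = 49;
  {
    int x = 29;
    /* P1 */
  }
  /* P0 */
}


x declared in the same block as P1
x = 29


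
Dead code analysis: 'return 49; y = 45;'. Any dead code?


statement follows a return and is unreachable
Dead: 'y = 45'


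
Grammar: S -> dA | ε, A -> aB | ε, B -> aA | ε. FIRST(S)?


Per alternative of S: FIRST(dA) = {d}; FIRST(ε) = {ε}
FIRST(S) = {d, ε}


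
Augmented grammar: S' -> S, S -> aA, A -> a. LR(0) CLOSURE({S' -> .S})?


Start: S' -> .S
For each item with dot before a nonterminal B, add B -> .γ for every B-production
Closure: [S' -> .S, S -> .aA]


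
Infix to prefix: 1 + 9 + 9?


left-to-right (same/higher precedence on left): tree is (+ (+ 1 9) 9)
Prefix: + + 1 9 9


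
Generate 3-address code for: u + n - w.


Break into single-operator statements:
t1 = u + n
t2 = t1 - w


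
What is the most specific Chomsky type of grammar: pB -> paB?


LHS has context (more than one symbol) and |LHS| ≤ |RHS|
Classification: Type 1 (Context-Sensitive)


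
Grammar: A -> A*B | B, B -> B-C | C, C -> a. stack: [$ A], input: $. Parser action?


start symbol A on stack, input exhausted
Action: accept


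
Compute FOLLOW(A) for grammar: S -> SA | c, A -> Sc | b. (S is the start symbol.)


$ ∈ FOLLOW(S). For each A -> αBβ: add FIRST(β)\{ε} to FOLLOW(B); if β nullable, add FOLLOW(A).
FOLLOW(A) = {$, b, c}


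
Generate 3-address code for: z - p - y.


Break into single-operator statements:
t1 = z - p
t2 = t1 - y


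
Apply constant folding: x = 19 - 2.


19 - 2 = 17 at compile time
Optimized: x = 17


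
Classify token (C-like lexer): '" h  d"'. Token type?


Pattern: double-quoted sequence
Type: STRING_LITERAL


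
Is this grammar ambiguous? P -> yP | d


right-linear, alternatives start with distinct terminals 'y' vs 'd': unique leftmost derivation
Unambiguous


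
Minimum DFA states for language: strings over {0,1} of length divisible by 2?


Track length mod 2: states 0..1, accept at 0
Minimal DFA: 2 states


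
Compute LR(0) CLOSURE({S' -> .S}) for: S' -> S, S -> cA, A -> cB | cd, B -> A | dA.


Start: S' -> .S
For each item with dot before a nonterminal B, add B -> .γ for every B-production
Closure: [S' -> .S, S -> .cA]


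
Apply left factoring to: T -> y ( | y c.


Common prefix: 'y'
Factored: T -> y T', T' -> ( | c


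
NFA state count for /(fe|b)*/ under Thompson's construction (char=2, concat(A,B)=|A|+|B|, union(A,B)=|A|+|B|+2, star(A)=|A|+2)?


Syntax tree has 3 char leaf(s), 1 union(s), 1 star(s)
chars contribute 3×2 = 6; each union adds +2; each star adds +2
Total: 6 + 2 + 2 = 10 states


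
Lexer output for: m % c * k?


Scan left to right, longest-match per lexeme
Tokens: ID(m), OP(%), ID(c), OP(*), ID(k)


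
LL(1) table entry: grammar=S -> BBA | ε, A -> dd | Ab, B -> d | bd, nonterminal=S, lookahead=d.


For [S, d]: 'd' ∈ FIRST(BBA)
Entry: S -> BBA


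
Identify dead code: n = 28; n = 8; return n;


first assignment to n is overwritten before any read
Dead: 'n = 28'


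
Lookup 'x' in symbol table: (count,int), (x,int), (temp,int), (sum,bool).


Lookup 'x' → type int


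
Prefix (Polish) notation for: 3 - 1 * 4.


'*' binds tighter: tree is (- 3 (* 1 4))
Prefix: - 3 * 1 4


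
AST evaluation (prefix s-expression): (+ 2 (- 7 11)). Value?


Evaluate inner: (- 7 11) = -4
Evaluate root: (+ 2 -4) = -2
Result: -2


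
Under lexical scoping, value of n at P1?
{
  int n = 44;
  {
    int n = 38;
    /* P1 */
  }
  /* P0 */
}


n declared in the same block as P1
n = 38


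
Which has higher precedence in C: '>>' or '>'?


'>>' is shift (level 8); '>' is relational (level 7)
Higher level binds tighter
'>>' has higher precedence than '>'


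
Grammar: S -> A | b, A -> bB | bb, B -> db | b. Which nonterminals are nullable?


A nonterminal is nullable iff some alternative derives ε (directly, or every symbol in it is nullable)
Nullable: {}


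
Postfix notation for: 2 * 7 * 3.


Left to right (same or higher precedence on left)
Postfix: 2 7 * 3 *


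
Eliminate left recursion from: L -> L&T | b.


Left-recursive alternatives: L&T; non-recursive: b
Introduce L': L -> bL', L' -> &TL' | ε


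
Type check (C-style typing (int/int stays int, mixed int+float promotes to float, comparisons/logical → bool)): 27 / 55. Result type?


Operand types: int / int
Rule: mixed int/float promotes to float; int/int stays int
Result type: int


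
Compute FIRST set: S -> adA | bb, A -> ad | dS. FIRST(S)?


Per alternative of S: FIRST(adA) = {a}; FIRST(bb) = {b}
FIRST(S) = {a, b}


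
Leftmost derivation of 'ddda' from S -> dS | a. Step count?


Derivation: S => dS => ddS => dddS => ddda
Steps: 4


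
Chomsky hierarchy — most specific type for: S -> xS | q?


Right-linear: every RHS is a terminal or a terminal followed by one nonterminal
Classification: Type 3 (Regular)


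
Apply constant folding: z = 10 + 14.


10 + 14 = 24 at compile time
Optimized: z = 24


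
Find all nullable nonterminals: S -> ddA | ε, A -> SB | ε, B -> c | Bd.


A nonterminal is nullable iff some alternative derives ε (directly, or every symbol in it is nullable)
Nullable: {A, S}


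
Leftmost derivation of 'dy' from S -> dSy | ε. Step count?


Derivation: S => dSy => dy
Steps: 2


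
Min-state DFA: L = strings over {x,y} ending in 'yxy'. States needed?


Track the longest suffix of input matching a prefix of 'yxy': 4 classes (prefixes of length 0..3)
Minimal DFA: 4 states


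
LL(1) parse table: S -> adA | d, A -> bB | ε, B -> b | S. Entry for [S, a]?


For [S, a]: 'a' ∈ FIRST(adA)
Entry: S -> adA


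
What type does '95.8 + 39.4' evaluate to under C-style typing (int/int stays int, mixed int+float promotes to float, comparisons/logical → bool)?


Operand types: float + float
Rule: mixed int/float promotes to float; int/int stays int
Result type: float


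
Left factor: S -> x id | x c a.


Common prefix: 'x'
Factored: S -> x S', S' -> id | c a


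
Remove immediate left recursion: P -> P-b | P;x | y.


Left-recursive alternatives: P-b, P;x; non-recursive: y
Introduce P': P -> yP', P' -> -bP' | ;xP' | ε


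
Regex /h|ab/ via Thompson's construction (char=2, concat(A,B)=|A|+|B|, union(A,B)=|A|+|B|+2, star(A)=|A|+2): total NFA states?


Syntax tree has 3 char leaf(s), 1 union(s), 0 star(s)
chars contribute 3×2 = 6; each union adds +2; each star adds +2
Total: 6 + 2 + 0 = 8 states


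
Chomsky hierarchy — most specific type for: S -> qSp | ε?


Single nonterminal LHS, but q^n p^n is not regular
Classification: Type 2 (Context-Free)


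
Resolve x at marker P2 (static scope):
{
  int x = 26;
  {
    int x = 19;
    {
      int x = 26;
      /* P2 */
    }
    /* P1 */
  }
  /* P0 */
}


x declared in the same block as P2
x = 26


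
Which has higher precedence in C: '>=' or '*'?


'*' is multiplicative (level 10); '>=' is relational (level 7)
Higher level binds tighter
'*' has higher precedence than '>='


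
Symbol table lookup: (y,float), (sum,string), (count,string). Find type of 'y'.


Lookup 'y' → type float


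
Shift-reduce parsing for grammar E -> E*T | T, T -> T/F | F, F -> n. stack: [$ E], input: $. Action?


start symbol E on stack, input exhausted
Action: accept


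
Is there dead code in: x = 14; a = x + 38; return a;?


x is read by a's definition; a is returned
No dead code


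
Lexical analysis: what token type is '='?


Pattern: operator symbol
Type: OPERATOR


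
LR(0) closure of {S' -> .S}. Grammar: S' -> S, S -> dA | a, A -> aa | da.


Start: S' -> .S
For each item with dot before a nonterminal B, add B -> .γ for every B-production
Closure: [S' -> .S, S -> .dA, S -> .a]


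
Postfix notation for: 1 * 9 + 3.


Left to right (same or higher precedence on left)
Postfix: 1 9 * 3 +


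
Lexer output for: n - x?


Scan left to right, longest-match per lexeme
Tokens: ID(n), OP(-), ID(x)


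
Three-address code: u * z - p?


Break into single-operator statements:
t1 = u * z
t2 = t1 - p


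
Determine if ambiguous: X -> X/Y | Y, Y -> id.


precedence layered via separate nonterminal Y: deterministic
Unambiguous


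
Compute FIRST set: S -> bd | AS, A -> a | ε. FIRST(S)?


Per alternative of S: FIRST(bd) = {b}; FIRST(AS) = {a, b}
FIRST(S) = {a, b}


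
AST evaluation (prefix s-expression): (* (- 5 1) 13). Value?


Evaluate inner: (- 5 1) = 4
Evaluate root: (* 4 13) = 52
Result: 52


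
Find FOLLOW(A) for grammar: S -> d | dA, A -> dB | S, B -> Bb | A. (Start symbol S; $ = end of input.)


$ ∈ FOLLOW(S). For each A -> αBβ: add FIRST(β)\{ε} to FOLLOW(B); if β nullable, add FOLLOW(A).
FOLLOW(A) = {$, b}


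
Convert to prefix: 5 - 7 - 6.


left-to-right (same/higher precedence on left): tree is (- (- 5 7) 6)
Prefix: - - 5 7 6


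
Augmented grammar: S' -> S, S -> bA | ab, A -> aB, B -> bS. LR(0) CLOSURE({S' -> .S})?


Start: S' -> .S
For each item with dot before a nonterminal B, add B -> .γ for every B-production
Closure: [S' -> .S, S -> .bA, S -> .ab]


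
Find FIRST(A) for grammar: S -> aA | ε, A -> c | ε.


Per alternative of A: FIRST(c) = {c}; FIRST(ε) = {ε}
FIRST(A) = {c, ε}


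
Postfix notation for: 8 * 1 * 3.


Left to right (same or higher precedence on left)
Postfix: 8 1 * 3 *


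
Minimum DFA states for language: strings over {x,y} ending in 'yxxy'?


Track the longest suffix of input matching a prefix of 'yxxy': 5 classes (prefixes of length 0..4)
Minimal DFA: 5 states


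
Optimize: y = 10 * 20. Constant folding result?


10 * 20 = 200 at compile time
Optimized: y = 200


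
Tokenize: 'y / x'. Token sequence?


Scan left to right, longest-match per lexeme
Tokens: ID(y), OP(/), ID(x)


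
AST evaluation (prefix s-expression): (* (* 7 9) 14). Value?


Evaluate inner: (* 7 9) = 63
Evaluate root: (* 63 14) = 882
Result: 882


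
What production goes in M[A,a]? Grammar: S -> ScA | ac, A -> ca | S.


For [A, a]: 'a' ∈ FIRST(S)
Entry: A -> S


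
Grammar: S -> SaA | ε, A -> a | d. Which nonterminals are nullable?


A nonterminal is nullable iff some alternative derives ε (directly, or every symbol in it is nullable)
Nullable: {S}


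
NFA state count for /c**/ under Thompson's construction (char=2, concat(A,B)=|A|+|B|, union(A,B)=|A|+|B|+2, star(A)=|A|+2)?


Syntax tree has 1 char leaf(s), 0 union(s), 2 star(s)
chars contribute 1×2 = 2; each union adds +2; each star adds +2
Total: 2 + 0 + 4 = 6 states


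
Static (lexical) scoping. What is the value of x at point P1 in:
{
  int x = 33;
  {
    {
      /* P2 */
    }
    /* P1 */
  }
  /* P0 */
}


P1's block does not declare x; resolves to the enclosing declaration at depth 0
x = 33


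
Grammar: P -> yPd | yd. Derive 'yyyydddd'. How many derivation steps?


Derivation: P => yPd => yyPdd => yyyPddd => yyyydddd
Steps: 4


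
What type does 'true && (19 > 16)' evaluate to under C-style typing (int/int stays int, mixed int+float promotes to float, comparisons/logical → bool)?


Operand types: bool && bool
Rule: logical operators take bool operands and yield bool
Result type: bool


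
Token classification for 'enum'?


Pattern: reserved word
Type: KEYWORD


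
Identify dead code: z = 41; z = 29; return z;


first assignment to z is overwritten before any read
Dead: 'z = 41'


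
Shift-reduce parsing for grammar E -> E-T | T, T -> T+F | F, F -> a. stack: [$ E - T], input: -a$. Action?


handle 'E-T' on top; lookahead ∈ FOLLOW(E) = {-, $}
Action: reduce (E -> E-T)


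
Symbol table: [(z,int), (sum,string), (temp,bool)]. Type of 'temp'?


Lookup 'temp' → type bool


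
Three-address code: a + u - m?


Break into single-operator statements:
t1 = a + u
t2 = t1 - m


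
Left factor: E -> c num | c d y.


Common prefix: 'c'
Factored: E -> c E', E' -> num | d y


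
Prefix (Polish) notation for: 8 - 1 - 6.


left-to-right (same/higher precedence on left): tree is (- (- 8 1) 6)
Prefix: - - 8 1 6


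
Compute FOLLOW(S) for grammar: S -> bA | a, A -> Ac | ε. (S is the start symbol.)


$ ∈ FOLLOW(S). For each A -> αBβ: add FIRST(β)\{ε} to FOLLOW(B); if β nullable, add FOLLOW(A).
FOLLOW(S) = {$}


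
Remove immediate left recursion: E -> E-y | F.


Left-recursive alternatives: E-y; non-recursive: F
Introduce E': E -> FE', E' -> -yE' | ε


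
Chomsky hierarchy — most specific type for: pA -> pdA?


LHS has context (more than one symbol) and |LHS| ≤ |RHS|
Classification: Type 1 (Context-Sensitive)


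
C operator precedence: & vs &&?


'&' is bitwise AND (level 5); '&&' is logical AND (level 2)
Higher level binds tighter
'&' has higher precedence than '&&'


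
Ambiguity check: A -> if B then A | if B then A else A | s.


dangling else: 'if B then if B then s else s' parses two ways
Ambiguous


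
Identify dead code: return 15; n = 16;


statement follows a return and is unreachable
Dead: 'n = 16'


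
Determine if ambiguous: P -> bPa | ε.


balanced b^n…a^n: each string has a unique parse
Unambiguous


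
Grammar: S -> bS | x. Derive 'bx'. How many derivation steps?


Derivation: S => bS => bx
Steps: 2


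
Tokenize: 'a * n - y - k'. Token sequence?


Scan left to right, longest-match per lexeme
Tokens: ID(a), OP(*), ID(n), OP(-), ID(y), OP(-), ID(k)


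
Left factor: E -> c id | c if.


Common prefix: 'c'
Factored: E -> c E', E' -> id | if


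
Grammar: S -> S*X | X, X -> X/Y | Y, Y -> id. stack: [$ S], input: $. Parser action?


start symbol S on stack, input exhausted
Action: accept


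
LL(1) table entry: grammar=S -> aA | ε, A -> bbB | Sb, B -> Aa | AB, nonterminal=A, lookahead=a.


For [A, a]: 'a' ∈ FIRST(Sb)
Entry: A -> Sb


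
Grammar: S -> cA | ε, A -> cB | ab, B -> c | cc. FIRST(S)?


Per alternative of S: FIRST(cA) = {c}; FIRST(ε) = {ε}
FIRST(S) = {c, ε}


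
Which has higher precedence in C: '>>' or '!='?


'>>' is shift (level 8); '!=' is equality (level 6)
Higher level binds tighter
'>>' has higher precedence than '!='


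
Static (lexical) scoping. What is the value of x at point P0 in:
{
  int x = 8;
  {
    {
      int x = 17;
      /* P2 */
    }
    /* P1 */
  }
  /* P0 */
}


x declared in the same block as P0
x = 8


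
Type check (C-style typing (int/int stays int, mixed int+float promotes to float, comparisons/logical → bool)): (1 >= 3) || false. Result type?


Operand types: bool || bool
Rule: logical operators take bool operands and yield bool
Result type: bool


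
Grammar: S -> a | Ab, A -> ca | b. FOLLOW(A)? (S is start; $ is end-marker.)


$ ∈ FOLLOW(S). For each A -> αBβ: add FIRST(β)\{ε} to FOLLOW(B); if β nullable, add FOLLOW(A).
FOLLOW(A) = {b}


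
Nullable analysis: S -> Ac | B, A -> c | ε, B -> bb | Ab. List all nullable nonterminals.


A nonterminal is nullable iff some alternative derives ε (directly, or every symbol in it is nullable)
Nullable: {A}


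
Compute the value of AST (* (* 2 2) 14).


Evaluate inner: (* 2 2) = 4
Evaluate root: (* 4 14) = 56
Result: 56


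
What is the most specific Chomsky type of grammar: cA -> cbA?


LHS has context (more than one symbol) and |LHS| ≤ |RHS|
Classification: Type 1 (Context-Sensitive)


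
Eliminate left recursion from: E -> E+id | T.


Left-recursive alternatives: E+id; non-recursive: T
Introduce E': E -> TE', E' -> +idE' | ε


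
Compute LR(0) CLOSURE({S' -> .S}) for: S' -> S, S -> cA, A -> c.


Start: S' -> .S
For each item with dot before a nonterminal B, add B -> .γ for every B-production
Closure: [S' -> .S, S -> .cA]


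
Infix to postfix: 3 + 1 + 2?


Left to right (same or higher precedence on left)
Postfix: 3 1 + 2 +


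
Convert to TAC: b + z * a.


Break into single-operator statements:
t1 = z * a
t2 = b + t1


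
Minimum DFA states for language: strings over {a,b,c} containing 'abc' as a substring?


KMP-style automaton: 3 progress states + 1 absorbing accept = 4
Minimal DFA: 4 states


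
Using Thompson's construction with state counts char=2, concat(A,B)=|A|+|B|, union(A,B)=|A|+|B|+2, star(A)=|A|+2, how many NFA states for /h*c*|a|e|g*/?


Syntax tree has 5 char leaf(s), 3 union(s), 3 star(s)
chars contribute 5×2 = 10; each union adds +2; each star adds +2
Total: 10 + 6 + 6 = 22 states


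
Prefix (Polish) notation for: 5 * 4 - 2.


left-to-right (same/higher precedence on left): tree is (- (* 5 4) 2)
Prefix: - * 5 4 2


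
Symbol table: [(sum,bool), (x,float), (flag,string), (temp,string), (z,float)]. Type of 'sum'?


Lookup 'sum' → type bool


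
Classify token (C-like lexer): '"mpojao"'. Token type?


Pattern: double-quoted sequence
Type: STRING_LITERAL


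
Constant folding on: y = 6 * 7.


6 * 7 = 42 at compile time
Optimized: y = 42


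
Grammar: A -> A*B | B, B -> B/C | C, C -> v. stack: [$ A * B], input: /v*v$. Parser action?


'/' can extend B; shift to build B -> B/C
Action: shift


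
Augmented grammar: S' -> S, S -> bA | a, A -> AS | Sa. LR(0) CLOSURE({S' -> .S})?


Start: S' -> .S
For each item with dot before a nonterminal B, add B -> .γ for every B-production
Closure: [S' -> .S, S -> .bA, S -> .a]


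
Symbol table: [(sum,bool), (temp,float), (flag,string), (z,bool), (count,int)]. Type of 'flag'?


Lookup 'flag' → type string
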